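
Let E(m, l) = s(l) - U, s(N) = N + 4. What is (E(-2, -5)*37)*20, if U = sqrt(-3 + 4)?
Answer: -1480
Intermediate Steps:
s(N) = 4 + N
U = 1 (U = sqrt(1) = 1)
E(m, l) = 3 + l (E(m, l) = (4 + l) - 1*1 = (4 + l) - 1 = 3 + l)
(E(-2, -5)*37)*20 = ((3 - 5)*37)*20 = -2*37*20 = -74*20 = -1480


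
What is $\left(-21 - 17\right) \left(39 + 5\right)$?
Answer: $-1672$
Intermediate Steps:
$\left(-21 - 17\right) \left(39 + 5\right) = \left(-21 - 17\right) 44 = \left(-38\right) 44 = -1672$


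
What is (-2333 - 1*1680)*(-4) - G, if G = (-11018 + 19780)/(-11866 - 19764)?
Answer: 253866761/15815 ≈ 16052.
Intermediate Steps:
G = -4381/15815 (G = 8762/(-31630) = 8762*(-1/31630) = -4381/15815 ≈ -0.27702)
(-2333 - 1*1680)*(-4) - G = (-2333 - 1*1680)*(-4) - 1*(-4381/15815) = (-2333 - 1680)*(-4) + 4381/15815 = -4013*(-4) + 4381/15815 = 16052 + 4381/15815 = 253866761/15815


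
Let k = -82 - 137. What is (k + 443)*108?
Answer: 24192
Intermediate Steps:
k = -219
(k + 443)*108 = (-219 + 443)*108 = 224*108 = 24192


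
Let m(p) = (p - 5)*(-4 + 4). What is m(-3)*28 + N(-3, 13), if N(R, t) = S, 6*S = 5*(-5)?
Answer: -25/6 ≈ -4.1667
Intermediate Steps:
S = -25/6 (S = (5*(-5))/6 = (⅙)*(-25) = -25/6 ≈ -4.1667)
m(p) = 0 (m(p) = (-5 + p)*0 = 0)
N(R, t) = -25/6
m(-3)*28 + N(-3, 13) = 0*28 - 25/6 = 0 - 25/6 = -25/6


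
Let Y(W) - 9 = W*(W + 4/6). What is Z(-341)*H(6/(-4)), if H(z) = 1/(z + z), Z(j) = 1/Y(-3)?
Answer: -1/48 ≈ -0.020833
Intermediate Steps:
Y(W) = 9 + W*(⅔ + W) (Y(W) = 9 + W*(W + 4/6) = 9 + W*(W + 4*(⅙)) = 9 + W*(W + ⅔) = 9 + W*(⅔ + W))
Z(j) = 1/16 (Z(j) = 1/(9 + (-3)² + (⅔)*(-3)) = 1/(9 + 9 - 2) = 1/16)
H(z) = 1/(2*z)
Z(-341)*H(6/(-4)) = (1/(2*((6/(-4)))))/16 = (1/(2*((6*(-¼)))))/16 = (1/(2*(-3/2)))/16 = ((½)*(-⅔))/16 = (1/16)*(-⅓) = -1/48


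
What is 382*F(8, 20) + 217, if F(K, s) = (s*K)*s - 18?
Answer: 1215741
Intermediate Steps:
F(K, s) = -18 + K*s**2 (F(K, s) = (K*s)*s - 18 = K*s**2 - 18 = -18 + K*s**2)
382*F(8, 20) + 217 = 382*(-18 + 8*20**2) + 217 = 382*(-18 + 8*400) + 217 = 382*(-18 + 3200) + 217 = 382*3182 + 217 = 1215524 + 217 = 1215741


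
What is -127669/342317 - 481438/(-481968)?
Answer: 51636019627/82492919928 ≈ 0.62595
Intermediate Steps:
-127669/342317 - 481438/(-481968) = -127669*1/342317 - 481438*(-1/481968) = -127669/342317 + 240719/240984 = 51636019627/82492919928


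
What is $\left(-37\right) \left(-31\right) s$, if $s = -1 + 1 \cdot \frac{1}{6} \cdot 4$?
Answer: $- \frac{1147}{3} \approx -382.33$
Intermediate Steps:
$s = - \frac{1}{3}$ ($s = -1 + 1 \cdot \frac{1}{6} \cdot 4 = -1 + \frac{1}{6} \cdot 4 = -1 + \frac{2}{3} = - \frac{1}{3} \approx -0.33333$)
$\left(-37\right) \left(-31\right) s = \left(-37\right) \left(-31\right) \left(- \frac{1}{3}\right) = 1147 \left(- \frac{1}{3}\right) = - \frac{1147}{3}$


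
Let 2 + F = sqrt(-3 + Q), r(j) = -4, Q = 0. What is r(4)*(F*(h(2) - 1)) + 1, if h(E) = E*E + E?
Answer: 41 - 20*I*sqrt(3) ≈ 41.0 - 34.641*I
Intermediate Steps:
h(E) = E + E**2 (h(E) = E**2 + E = E + E**2)
F = -2 + I*sqrt(3) (F = -2 + sqrt(-3 + 0) = -2 + sqrt(-3) = -2 + I*sqrt(3) ≈ -2.0 + 1.732*I)
r(4)*(F*(h(2) - 1)) + 1 = -4*(-2 + I*sqrt(3))*(2*(1 + 2) - 1) + 1 = -4*(-2 + I*sqrt(3))*(2*3 - 1) + 1 = -4*(-2 + I*sqrt(3))*(6 - 1) + 1 = -4*(-2 + I*sqrt(3))*5 + 1 = -4*(-10 + 5*I*sqrt(3)) + 1 = (40 - 20*I*sqrt(3)) + 1 = 41 - 20*I*sqrt(3)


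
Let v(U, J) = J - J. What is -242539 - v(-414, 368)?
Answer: -242539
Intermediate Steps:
v(U, J) = 0
-242539 - v(-414, 368) = -242539 - 1*0 = -242539 + 0 = -242539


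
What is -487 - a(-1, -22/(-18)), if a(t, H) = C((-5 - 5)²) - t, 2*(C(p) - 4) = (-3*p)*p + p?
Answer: 14458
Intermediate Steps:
C(p) = 4 + p/2 - 3*p²/2 (C(p) = 4 + ((-3*p)*p + p)/2 = 4 + (-3*p² + p)/2 = 4 + (p - 3*p²)/2 = 4 + (p/2 - 3*p²/2) = 4 + p/2 - 3*p²/2)
a(t, H) = -14946 - t (a(t, H) = (4 + (-5 - 5)²/2 - 3*(-5 - 5)⁴/2) - t = (4 + (½)*(-10)² - 3*((-10)²)²/2) - t = (4 + (½)*100 - 3/2*100²) - t = (4 + 50 - 3/2*10000) - t = (4 + 50 - 15000) - t = -14946 - t)
-487 - a(-1, -22/(-18)) = -487 - (-14946 - 1*(-1)) = -487 - (-14946 + 1) = -487 - 1*(-14945) = -487 + 14945 = 14458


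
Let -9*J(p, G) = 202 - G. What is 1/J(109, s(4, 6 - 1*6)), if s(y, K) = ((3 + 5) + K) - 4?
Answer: -1/22 ≈ -0.045455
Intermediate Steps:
s(y, K) = 4 + K (s(y, K) = (8 + K) - 4 = 4 + K)
J(p, G) = -202/9 + G/9 (J(p, G) = -(202 - G)/9 = -202/9 + G/9)
1/J(109, s(4, 6 - 1*6)) = 1/(-202/9 + (4 + (6 - 1*6))/9) = 1/(-202/9 + (4 + (6 - 6))/9) = 1/(-202/9 + (4 + 0)/9) = 1/(-202/9 + (1/9)*4) = 1/(-202/9 + 4/9) = 1/(-22) = -1/22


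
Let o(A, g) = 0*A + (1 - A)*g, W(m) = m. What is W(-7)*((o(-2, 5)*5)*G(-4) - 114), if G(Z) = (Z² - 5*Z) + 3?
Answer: -19677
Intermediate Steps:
o(A, g) = g*(1 - A) (o(A, g) = 0 + g*(1 - A) = g*(1 - A))
G(Z) = 3 + Z² - 5*Z
W(-7)*((o(-2, 5)*5)*G(-4) - 114) = -7*(((5*(1 - 1*(-2)))*5)*(3 + (-4)² - 5*(-4)) - 114) = -7*(((5*(1 + 2))*5)*(3 + 16 + 20) - 114) = -7*(((5*3)*5)*39 - 114) = -7*((15*5)*39 - 114) = -7*(75*39 - 114) = -7*(2925 - 114) = -7*2811 = -19677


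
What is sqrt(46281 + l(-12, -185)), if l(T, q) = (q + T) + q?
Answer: sqrt(45899) ≈ 214.24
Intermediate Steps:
l(T, q) = T + 2*q (l(T, q) = (T + q) + q = T + 2*q)
sqrt(46281 + l(-12, -185)) = sqrt(46281 + (-12 + 2*(-185))) = sqrt(46281 + (-12 - 370)) = sqrt(46281 - 382) = sqrt(45899)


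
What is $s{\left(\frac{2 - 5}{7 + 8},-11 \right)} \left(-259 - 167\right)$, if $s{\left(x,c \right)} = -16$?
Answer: $6816$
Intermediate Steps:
$s{\left(\frac{2 - 5}{7 + 8},-11 \right)} \left(-259 - 167\right) = - 16 \left(-259 - 167\right) = \left(-16\right) \left(-426\right) = 6816$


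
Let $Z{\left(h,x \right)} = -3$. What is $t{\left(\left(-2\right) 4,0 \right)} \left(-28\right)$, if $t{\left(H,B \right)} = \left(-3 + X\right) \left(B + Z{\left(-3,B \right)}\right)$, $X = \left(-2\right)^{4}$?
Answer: $1092$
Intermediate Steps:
$X = 16$
$t{\left(H,B \right)} = -39 + 13 B$ ($t{\left(H,B \right)} = \left(-3 + 16\right) \left(B - 3\right) = 13 \left(-3 + B\right) = -39 + 13 B$)
$t{\left(\left(-2\right) 4,0 \right)} \left(-28\right) = \left(-39 + 13 \cdot 0\right) \left(-28\right) = \left(-39 + 0\right) \left(-28\right) = \left(-39\right) \left(-28\right) = 1092$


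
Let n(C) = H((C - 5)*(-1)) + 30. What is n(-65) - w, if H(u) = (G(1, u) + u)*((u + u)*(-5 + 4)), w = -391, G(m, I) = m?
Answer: -9519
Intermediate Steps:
H(u) = -2*u*(1 + u) (H(u) = (1 + u)*((u + u)*(-5 + 4)) = (1 + u)*((2*u)*(-1)) = (1 + u)*(-2*u) = -2*u*(1 + u))
n(C) = 30 - 2*(5 - C)*(6 - C) (n(C) = -2*(C - 5)*(-1)*(1 + (C - 5)*(-1)) + 30 = -2*(-5 + C)*(-1)*(1 + (-5 + C)*(-1)) + 30 = -2*(5 - C)*(1 + (5 - C)) + 30 = -2*(5 - C)*(6 - C) + 30 = 30 - 2*(5 - C)*(6 - C))
n(-65) - w = (30 - 2*(-6 - 65)*(-5 - 65)) - 1*(-391) = (30 - 2*(-71)*(-70)) + 391 = (30 - 9940) + 391 = -9910 + 391 = -9519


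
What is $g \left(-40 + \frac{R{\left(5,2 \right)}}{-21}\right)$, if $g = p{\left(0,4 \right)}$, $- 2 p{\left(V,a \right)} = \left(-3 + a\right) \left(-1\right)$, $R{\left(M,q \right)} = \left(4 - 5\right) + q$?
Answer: $- \frac{841}{42} \approx -20.024$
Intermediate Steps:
$R{\left(M,q \right)} = -1 + q$
$p{\left(V,a \right)} = - \frac{3}{2} + \frac{a}{2}$ ($p{\left(V,a \right)} = - \frac{\left(-3 + a\right) \left(-1\right)}{2} = - \frac{3 - a}{2} = - \frac{3}{2} + \frac{a}{2}$)
$g = \frac{1}{2}$ ($g = - \frac{3}{2} + \frac{1}{2} \cdot 4 = - \frac{3}{2} + 2 = \frac{1}{2} \approx 0.5$)
$g \left(-40 + \frac{R{\left(5,2 \right)}}{-21}\right) = \frac{-40 + \frac{-1 + 2}{-21}}{2} = \frac{-40 + 1 \left(- \frac{1}{21}\right)}{2} = \frac{-40 - \frac{1}{21}}{2} = \frac{1}{2} \left(- \frac{841}{21}\right) = - \frac{841}{42}$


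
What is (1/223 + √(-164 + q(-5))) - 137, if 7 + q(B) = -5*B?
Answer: -30550/223 + I*√146 ≈ -137.0 + 12.083*I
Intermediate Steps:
q(B) = -7 - 5*B
(1/223 + √(-164 + q(-5))) - 137 = (1/223 + √(-164 + (-7 - 5*(-5)))) - 137 = (1/223 + √(-164 + (-7 + 25))) - 137 = (1/223 + √(-164 + 18)) - 137 = (1/223 + √(-146)) - 137 = (1/223 + I*√146) - 137 = -30550/223 + I*√146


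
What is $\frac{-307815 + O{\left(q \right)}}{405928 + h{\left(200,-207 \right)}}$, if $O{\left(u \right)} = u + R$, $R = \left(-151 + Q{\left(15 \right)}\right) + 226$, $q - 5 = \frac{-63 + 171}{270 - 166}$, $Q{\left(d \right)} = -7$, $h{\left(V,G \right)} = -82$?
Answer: $- \frac{8001265}{10551996} \approx -0.75827$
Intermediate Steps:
$q = \frac{157}{26}$ ($q = 5 + \frac{-63 + 171}{270 - 166} = 5 + \frac{108}{104} = 5 + 108 \cdot \frac{1}{104} = 5 + \frac{27}{26} = \frac{157}{26} \approx 6.0385$)
$R = 68$ ($R = \left(-151 - 7\right) + 226 = -158 + 226 = 68$)
$O{\left(u \right)} = 68 + u$ ($O{\left(u \right)} = u + 68 = 68 + u$)
$\frac{-307815 + O{\left(q \right)}}{405928 + h{\left(200,-207 \right)}} = \frac{-307815 + \left(68 + \frac{157}{26}\right)}{405928 - 82} = \frac{-307815 + \frac{1925}{26}}{405846} = \left(- \frac{8001265}{26}\right) \frac{1}{405846} = - \frac{8001265}{10551996}$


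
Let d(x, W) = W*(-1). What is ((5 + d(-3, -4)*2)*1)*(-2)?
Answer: -26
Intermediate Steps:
d(x, W) = -W
((5 + d(-3, -4)*2)*1)*(-2) = ((5 - 1*(-4)*2)*1)*(-2) = ((5 + 4*2)*1)*(-2) = ((5 + 8)*1)*(-2) = (13*1)*(-2) = 13*(-2) = -26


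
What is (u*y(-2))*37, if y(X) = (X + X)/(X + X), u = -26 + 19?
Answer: -259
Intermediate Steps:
u = -7
y(X) = 1 (y(X) = (2*X)/((2*X)) = (2*X)*(1/(2*X)) = 1)
(u*y(-2))*37 = -7*1*37 = -7*37 = -259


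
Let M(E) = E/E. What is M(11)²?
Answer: 1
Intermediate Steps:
M(E) = 1
M(11)² = 1² = 1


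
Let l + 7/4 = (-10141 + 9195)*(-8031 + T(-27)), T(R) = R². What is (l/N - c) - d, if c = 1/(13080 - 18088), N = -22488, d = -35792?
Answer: 999074478421/28154976 ≈ 35485.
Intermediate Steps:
l = 27630761/4 (l = -7/4 + (-10141 + 9195)*(-8031 + (-27)²) = -7/4 - 946*(-8031 + 729) = -7/4 - 946*(-7302) = -7/4 + 6907692 = 27630761/4 ≈ 6.9077e+6)
c = -1/5008 (c = 1/(-5008) = -1/5008 ≈ -0.00019968)
(l/N - c) - d = ((27630761/4)/(-22488) - 1*(-1/5008)) - 1*(-35792) = ((27630761/4)*(-1/22488) + 1/5008) + 35792 = (-27630761/89952 + 1/5008) + 35792 = -8648422571/28154976 + 35792 = 999074478421/28154976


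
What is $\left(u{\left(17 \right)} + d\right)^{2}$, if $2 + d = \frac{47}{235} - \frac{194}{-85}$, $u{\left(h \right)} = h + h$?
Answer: $\frac{8590761}{7225} \approx 1189.0$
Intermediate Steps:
$u{\left(h \right)} = 2 h$
$d = \frac{41}{85}$ ($d = -2 + \left(\frac{47}{235} - \frac{194}{-85}\right) = -2 + \left(47 \cdot \frac{1}{235} - - \frac{194}{85}\right) = -2 + \left(\frac{1}{5} + \frac{194}{85}\right) = -2 + \frac{211}{85} = \frac{41}{85} \approx 0.48235$)
$\left(u{\left(17 \right)} + d\right)^{2} = \left(2 \cdot 17 + \frac{41}{85}\right)^{2} = \left(34 + \frac{41}{85}\right)^{2} = \left(\frac{2931}{85}\right)^{2} = \frac{8590761}{7225}$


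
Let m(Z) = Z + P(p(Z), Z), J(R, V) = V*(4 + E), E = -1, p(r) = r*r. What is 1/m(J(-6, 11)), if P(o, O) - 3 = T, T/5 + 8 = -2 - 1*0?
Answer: -1/14 ≈ -0.071429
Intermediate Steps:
p(r) = r**2
J(R, V) = 3*V (J(R, V) = V*(4 - 1) = V*3 = 3*V)
T = -50 (T = -40 + 5*(-2 - 1*0) = -40 + 5*(-2 + 0) = -40 + 5*(-2) = -40 - 10 = -50)
P(o, O) = -47 (P(o, O) = 3 - 50 = -47)
m(Z) = -47 + Z (m(Z) = Z - 47 = -47 + Z)
1/m(J(-6, 11)) = 1/(-47 + 3*11) = 1/(-47 + 33) = 1/(-14) = -1/14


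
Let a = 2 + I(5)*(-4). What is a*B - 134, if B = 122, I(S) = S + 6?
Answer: -5258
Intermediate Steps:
I(S) = 6 + S
a = -42 (a = 2 + (6 + 5)*(-4) = 2 + 11*(-4) = 2 - 44 = -42)
a*B - 134 = -42*122 - 134 = -5124 - 134 = -5258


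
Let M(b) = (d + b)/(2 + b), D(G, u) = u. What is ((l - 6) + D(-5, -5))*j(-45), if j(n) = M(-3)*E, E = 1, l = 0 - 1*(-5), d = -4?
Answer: -42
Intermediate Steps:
l = 5 (l = 0 + 5 = 5)
M(b) = (-4 + b)/(2 + b)
j(n) = 7 (j(n) = ((-4 - 3)/(2 - 3))*1 = (-7/(-1))*1 = -1*(-7)*1 = 7*1 = 7)
((l - 6) + D(-5, -5))*j(-45) = ((5 - 6) - 5)*7 = (-1 - 5)*7 = -6*7 = -42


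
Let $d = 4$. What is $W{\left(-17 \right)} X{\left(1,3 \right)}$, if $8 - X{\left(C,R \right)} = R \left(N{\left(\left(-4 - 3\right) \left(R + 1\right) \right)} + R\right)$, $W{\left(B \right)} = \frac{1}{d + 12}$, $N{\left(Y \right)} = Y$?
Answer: $\frac{83}{16} \approx 5.1875$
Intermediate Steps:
$W{\left(B \right)} = \frac{1}{16}$ ($W{\left(B \right)} = \frac{1}{4 + 12} = \frac{1}{16}$)
$X{\left(C,R \right)} = 8 - R \left(-7 - 6 R\right)$ ($X{\left(C,R \right)} = 8 - R \left(\left(-4 - 3\right) \left(R + 1\right) + R\right) = 8 - R \left(- 7 \left(1 + R\right) + R\right) = 8 - R \left(\left(-7 - 7 R\right) + R\right) = 8 - R \left(-7 - 6 R\right)$)
$W{\left(-17 \right)} X{\left(1,3 \right)} = \frac{8 + 6 \cdot 3^{2} + 7 \cdot 3}{16} = \frac{8 + 6 \cdot 9 + 21}{16} = \frac{8 + 54 + 21}{16} = \frac{1}{16} \cdot 83 = \frac{83}{16}$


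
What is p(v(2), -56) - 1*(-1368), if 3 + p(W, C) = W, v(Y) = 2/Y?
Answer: 1366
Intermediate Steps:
p(W, C) = -3 + W
p(v(2), -56) - 1*(-1368) = (-3 + 2/2) - 1*(-1368) = (-3 + 2*(1/2)) + 1368 = (-3 + 1) + 1368 = -2 + 1368 = 1366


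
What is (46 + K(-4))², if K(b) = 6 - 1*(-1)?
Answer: 2809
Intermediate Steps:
K(b) = 7 (K(b) = 6 + 1 = 7)
(46 + K(-4))² = (46 + 7)² = 53² = 2809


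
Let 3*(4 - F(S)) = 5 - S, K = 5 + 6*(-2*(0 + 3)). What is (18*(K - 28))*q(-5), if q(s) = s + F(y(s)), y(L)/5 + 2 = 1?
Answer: 4602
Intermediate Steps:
K = -31 (K = 5 + 6*(-2*3) = 5 + 6*(-6) = 5 - 36 = -31)
y(L) = -5 (y(L) = -10 + 5*1 = -10 + 5 = -5)
F(S) = 7/3 + S/3 (F(S) = 4 - (5 - S)/3 = 4 + (-5/3 + S/3) = 7/3 + S/3)
q(s) = ⅔ + s (q(s) = s + (7/3 + (⅓)*(-5)) = s + (7/3 - 5/3) = s + ⅔ = ⅔ + s)
(18*(K - 28))*q(-5) = (18*(-31 - 28))*(⅔ - 5) = (18*(-59))*(-13/3) = -1062*(-13/3) = 4602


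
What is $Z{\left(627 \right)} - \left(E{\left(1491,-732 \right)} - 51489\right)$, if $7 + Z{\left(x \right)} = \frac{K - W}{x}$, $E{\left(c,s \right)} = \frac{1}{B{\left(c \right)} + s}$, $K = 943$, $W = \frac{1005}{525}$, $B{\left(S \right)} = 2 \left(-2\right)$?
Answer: $\frac{831536816953}{16151520} \approx 51484.0$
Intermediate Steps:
$B{\left(S \right)} = -4$
$W = \frac{67}{35}$ ($W = 1005 \cdot \frac{1}{525} = \frac{67}{35} \approx 1.9143$)
$E{\left(c,s \right)} = \frac{1}{-4 + s}$
$Z{\left(x \right)} = -7 + \frac{32938}{35 x}$ ($Z{\left(x \right)} = -7 + \frac{943 - \frac{67}{35}}{x} = -7 + \frac{32938}{35 x}$)
$Z{\left(627 \right)} - \left(E{\left(1491,-732 \right)} - 51489\right) = \left(-7 + \frac{32938}{35 \cdot 627}\right) - \left(\frac{1}{-4 - 732} - 51489\right) = \left(-7 + \frac{32938}{35} \cdot \frac{1}{627}\right) - \left(\frac{1}{-736} - 51489\right) = \left(-7 + \frac{32938}{21945}\right) - \left(- \frac{1}{736} - 51489\right) = - \frac{120677}{21945} - - \frac{37895905}{736} = - \frac{120677}{21945} + \frac{37895905}{736} = \frac{831536816953}{16151520}$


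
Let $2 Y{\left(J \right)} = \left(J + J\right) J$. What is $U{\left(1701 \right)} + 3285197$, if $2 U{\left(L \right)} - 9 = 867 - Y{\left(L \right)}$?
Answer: $\frac{3677869}{2} \approx 1.8389 \cdot 10^{6}$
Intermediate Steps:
$Y{\left(J \right)} = J^{2}$ ($Y{\left(J \right)} = \frac{\left(J + J\right) J}{2} = \frac{2 J J}{2} = \frac{2 J^{2}}{2} = J^{2}$)
$U{\left(L \right)} = 438 - \frac{L^{2}}{2}$ ($U{\left(L \right)} = \frac{9}{2} + \frac{867 - L^{2}}{2} = \frac{9}{2} - \left(- \frac{867}{2} + \frac{L^{2}}{2}\right) = 438 - \frac{L^{2}}{2}$)
$U{\left(1701 \right)} + 3285197 = \left(438 - \frac{1701^{2}}{2}\right) + 3285197 = \left(438 - \frac{2893401}{2}\right) + 3285197 = - \frac{2892525}{2} + 3285197 = \frac{3677869}{2}$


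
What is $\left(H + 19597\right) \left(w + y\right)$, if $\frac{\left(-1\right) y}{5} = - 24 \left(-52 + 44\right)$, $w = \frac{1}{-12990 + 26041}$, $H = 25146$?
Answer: $- \frac{560583212537}{13051} \approx -4.2953 \cdot 10^{7}$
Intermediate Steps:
$w = \frac{1}{13051} \approx 7.6622 \cdot 10^{-5}$
$y = -960$ ($y = - 5 \left(- 24 \left(-52 + 44\right)\right) = - 5 \left(\left(-24\right) \left(-8\right)\right) = \left(-5\right) 192 = -960$)
$\left(H + 19597\right) \left(w + y\right) = \left(25146 + 19597\right) \left(\frac{1}{13051} - 960\right) = 44743 \left(- \frac{12528959}{13051}\right) = - \frac{560583212537}{13051}$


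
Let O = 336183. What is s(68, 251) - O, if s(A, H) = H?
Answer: -335932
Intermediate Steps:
s(68, 251) - O = 251 - 1*336183 = 251 - 336183 = -335932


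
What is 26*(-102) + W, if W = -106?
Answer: -2758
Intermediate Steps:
26*(-102) + W = 26*(-102) - 106 = -2652 - 106 = -2758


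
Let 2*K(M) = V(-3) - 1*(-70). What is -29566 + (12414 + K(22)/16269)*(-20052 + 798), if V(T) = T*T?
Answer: -1296361472917/5423 ≈ -2.3905e+8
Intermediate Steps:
V(T) = T²
K(M) = 79/2 (K(M) = ((-3)² - 1*(-70))/2 = (9 + 70)/2 = (½)*79 = 79/2)
-29566 + (12414 + K(22)/16269)*(-20052 + 798) = -29566 + (12414 + (79/2)/16269)*(-20052 + 798) = -29566 + (12414 + (79/2)*(1/16269))*(-19254) = -29566 + (12414 + 79/32538)*(-19254) = -29566 + (403926811/32538)*(-19254) = -29566 - 1296201136499/5423 = -1296361472917/5423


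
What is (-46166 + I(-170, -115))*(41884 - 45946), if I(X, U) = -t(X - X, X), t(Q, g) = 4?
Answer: 187542540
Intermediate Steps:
I(X, U) = -4 (I(X, U) = -1*4 = -4)
(-46166 + I(-170, -115))*(41884 - 45946) = (-46166 - 4)*(41884 - 45946) = -46170*(-4062) = 187542540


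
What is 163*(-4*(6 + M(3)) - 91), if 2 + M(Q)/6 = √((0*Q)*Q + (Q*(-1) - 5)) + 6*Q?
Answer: -81337 - 7824*I*√2 ≈ -81337.0 - 11065.0*I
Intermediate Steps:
M(Q) = -12 + 6*√(-5 - Q) + 36*Q (M(Q) = -12 + 6*(√((0*Q)*Q + (Q*(-1) - 5)) + 6*Q) = -12 + 6*(√(0*Q + (-Q - 5)) + 6*Q) = -12 + 6*(√(0 + (-5 - Q)) + 6*Q) = -12 + 6*(√(-5 - Q) + 6*Q) = -12 + (6*√(-5 - Q) + 36*Q) = -12 + 6*√(-5 - Q) + 36*Q)
163*(-4*(6 + M(3)) - 91) = 163*(-4*(6 + (-12 + 6*√(-5 - 1*3) + 36*3)) - 91) = 163*(-4*(6 + (-12 + 6*√(-5 - 3) + 108)) - 91) = 163*(-4*(6 + (-12 + 6*√(-8) + 108)) - 91) = 163*(-4*(6 + (-12 + 6*(2*I*√2) + 108)) - 91) = 163*(-4*(6 + (-12 + 12*I*√2 + 108)) - 91) = 163*(-4*(6 + (96 + 12*I*√2)) - 91) = 163*(-4*(102 + 12*I*√2) - 91) = 163*((-408 - 48*I*√2) - 91) = 163*(-499 - 48*I*√2) = -81337 - 7824*I*√2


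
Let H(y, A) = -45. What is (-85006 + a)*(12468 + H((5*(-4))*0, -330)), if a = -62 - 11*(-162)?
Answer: -1034661978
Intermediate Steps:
a = 1720 (a = -62 + 1782 = 1720)
(-85006 + a)*(12468 + H((5*(-4))*0, -330)) = (-85006 + 1720)*(12468 - 45) = -83286*12423 = -1034661978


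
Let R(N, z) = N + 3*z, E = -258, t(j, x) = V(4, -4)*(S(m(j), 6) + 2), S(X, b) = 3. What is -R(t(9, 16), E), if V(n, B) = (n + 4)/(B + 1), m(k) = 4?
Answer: 2362/3 ≈ 787.33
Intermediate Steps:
V(n, B) = (4 + n)/(1 + B)
t(j, x) = -40/3 (t(j, x) = ((4 + 4)/(1 - 4))*(3 + 2) = (8/(-3))*5 = -⅓*8*5 = -8/3*5 = -40/3)
-R(t(9, 16), E) = -(-40/3 + 3*(-258)) = -(-40/3 - 774) = -1*(-2362/3) = 2362/3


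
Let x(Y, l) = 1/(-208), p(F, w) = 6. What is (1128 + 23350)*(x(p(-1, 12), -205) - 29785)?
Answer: -75824044159/104 ≈ -7.2908e+8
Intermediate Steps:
x(Y, l) = -1/208
(1128 + 23350)*(x(p(-1, 12), -205) - 29785) = (1128 + 23350)*(-1/208 - 29785) = 24478*(-6195281/208) = -75824044159/104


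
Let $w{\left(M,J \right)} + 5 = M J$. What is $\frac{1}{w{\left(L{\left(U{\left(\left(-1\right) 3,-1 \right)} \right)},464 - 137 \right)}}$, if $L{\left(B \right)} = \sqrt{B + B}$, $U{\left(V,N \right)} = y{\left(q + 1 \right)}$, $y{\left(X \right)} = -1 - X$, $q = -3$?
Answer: $\frac{5}{213833} + \frac{327 \sqrt{2}}{213833} \approx 0.002186$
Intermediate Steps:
$U{\left(V,N \right)} = 1$ ($U{\left(V,N \right)} = -1 - \left(-3 + 1\right) = -1 - -2 = -1 + 2 = 1$)
$L{\left(B \right)} = \sqrt{2} \sqrt{B}$ ($L{\left(B \right)} = \sqrt{2 B} = \sqrt{2} \sqrt{B}$)
$w{\left(M,J \right)} = -5 + J M$ ($w{\left(M,J \right)} = -5 + M J = -5 + J M$)
$\frac{1}{w{\left(L{\left(U{\left(\left(-1\right) 3,-1 \right)} \right)},464 - 137 \right)}} = \frac{1}{-5 + \left(464 - 137\right) \sqrt{2} \sqrt{1}} = \frac{1}{-5 + \left(464 - 137\right) \sqrt{2} \cdot 1} = \frac{1}{-5 + 327 \sqrt{2}}$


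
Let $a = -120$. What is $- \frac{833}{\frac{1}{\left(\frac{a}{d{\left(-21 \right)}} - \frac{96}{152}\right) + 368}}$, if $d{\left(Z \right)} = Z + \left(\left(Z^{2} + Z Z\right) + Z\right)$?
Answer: $- \frac{5812079}{19} \approx -3.059 \cdot 10^{5}$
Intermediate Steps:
$d{\left(Z \right)} = 2 Z + 2 Z^{2}$ ($d{\left(Z \right)} = Z + \left(\left(Z^{2} + Z^{2}\right) + Z\right) = Z + \left(2 Z^{2} + Z\right) = Z + \left(Z + 2 Z^{2}\right) = 2 Z + 2 Z^{2}$)
$- \frac{833}{\frac{1}{\left(\frac{a}{d{\left(-21 \right)}} - \frac{96}{152}\right) + 368}} = - \frac{833}{\frac{1}{\left(- \frac{120}{2 \left(-21\right) \left(1 - 21\right)} - \frac{96}{152}\right) + 368}} = - \frac{833}{\frac{1}{\left(- \frac{120}{2 \left(-21\right) \left(-20\right)} - \frac{12}{19}\right) + 368}} = - \frac{833}{\frac{1}{\left(- \frac{120}{840} - \frac{12}{19}\right) + 368}} = - \frac{833}{\frac{1}{\left(\left(-120\right) \frac{1}{840} - \frac{12}{19}\right) + 368}} = - \frac{833}{\frac{1}{\left(- \frac{1}{7} - \frac{12}{19}\right) + 368}} = - \frac{833}{\frac{1}{- \frac{103}{133} + 368}} = - \frac{833}{\frac{1}{\frac{48841}{133}}} = - \frac{833}{\frac{133}{48841}} = \left(-833\right) \frac{48841}{133} = - \frac{5812079}{19}$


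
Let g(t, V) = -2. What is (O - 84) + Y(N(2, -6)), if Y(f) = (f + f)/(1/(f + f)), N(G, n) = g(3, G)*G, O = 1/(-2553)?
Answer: -51061/2553 ≈ -20.000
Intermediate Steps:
O = -1/2553 ≈ -0.00039170
N(G, n) = -2*G
Y(f) = 4*f**2 (Y(f) = (2*f)/(1/(2*f)) = (2*f)/((1/(2*f))) = (2*f)*(2*f) = 4*f**2)
(O - 84) + Y(N(2, -6)) = (-1/2553 - 84) + 4*(-2*2)**2 = -214453/2553 + 4*(-4)**2 = -214453/2553 + 4*16 = -214453/2553 + 64 = -51061/2553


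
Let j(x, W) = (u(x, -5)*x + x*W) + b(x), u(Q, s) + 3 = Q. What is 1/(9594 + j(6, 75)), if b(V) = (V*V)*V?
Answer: 1/10278 ≈ 9.7295e-5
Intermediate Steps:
b(V) = V³ (b(V) = V²*V = V³)
u(Q, s) = -3 + Q
j(x, W) = x³ + W*x + x*(-3 + x) (j(x, W) = ((-3 + x)*x + x*W) + x³ = (x*(-3 + x) + W*x) + x³ = (W*x + x*(-3 + x)) + x³ = x³ + W*x + x*(-3 + x))
1/(9594 + j(6, 75)) = 1/(9594 + 6*(-3 + 75 + 6 + 6²)) = 1/(9594 + 6*(-3 + 75 + 6 + 36)) = 1/(9594 + 6*114) = 1/(9594 + 684) = 1/10278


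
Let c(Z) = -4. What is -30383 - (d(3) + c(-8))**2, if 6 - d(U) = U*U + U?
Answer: -30483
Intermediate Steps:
d(U) = 6 - U - U**2 (d(U) = 6 - (U*U + U) = 6 - (U**2 + U) = 6 - (U + U**2) = 6 + (-U - U**2) = 6 - U - U**2)
-30383 - (d(3) + c(-8))**2 = -30383 - ((6 - 1*3 - 1*3**2) - 4)**2 = -30383 - ((6 - 3 - 1*9) - 4)**2 = -30383 - ((6 - 3 - 9) - 4)**2 = -30383 - (-6 - 4)**2 = -30383 - 1*(-10)**2 = -30383 - 1*100 = -30383 - 100 = -30483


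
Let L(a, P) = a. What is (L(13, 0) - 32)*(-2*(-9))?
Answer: -342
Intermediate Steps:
(L(13, 0) - 32)*(-2*(-9)) = (13 - 32)*(-2*(-9)) = -19*18 = -342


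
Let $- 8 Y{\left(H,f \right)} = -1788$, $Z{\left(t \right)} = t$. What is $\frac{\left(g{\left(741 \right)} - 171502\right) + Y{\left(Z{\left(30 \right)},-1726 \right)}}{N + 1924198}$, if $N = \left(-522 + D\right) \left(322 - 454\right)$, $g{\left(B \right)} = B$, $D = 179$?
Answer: $- \frac{341075}{3938948} \approx -0.08659$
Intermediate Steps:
$Y{\left(H,f \right)} = \frac{447}{2}$ ($Y{\left(H,f \right)} = \left(- \frac{1}{8}\right) \left(-1788\right) = \frac{447}{2}$)
$N = 45276$ ($N = \left(-522 + 179\right) \left(322 - 454\right) = - 343 \left(322 - 454\right) = \left(-343\right) \left(-132\right) = 45276$)
$\frac{\left(g{\left(741 \right)} - 171502\right) + Y{\left(Z{\left(30 \right)},-1726 \right)}}{N + 1924198} = \frac{\left(741 - 171502\right) + \frac{447}{2}}{45276 + 1924198} = \frac{-170761 + \frac{447}{2}}{1969474} = \left(- \frac{341075}{2}\right) \frac{1}{1969474} = - \frac{341075}{3938948}$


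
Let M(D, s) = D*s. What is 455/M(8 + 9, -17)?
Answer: -455/289 ≈ -1.5744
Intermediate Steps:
455/M(8 + 9, -17) = 455/(((8 + 9)*(-17))) = 455/((17*(-17))) = 455/(-289) = 455*(-1/289) = -455/289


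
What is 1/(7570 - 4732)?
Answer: 1/2838 ≈ 0.00035236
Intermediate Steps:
1/(7570 - 4732) = 1/2838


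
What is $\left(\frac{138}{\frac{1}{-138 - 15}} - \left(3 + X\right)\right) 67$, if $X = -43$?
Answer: $-1411958$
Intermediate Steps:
$\left(\frac{138}{\frac{1}{-138 - 15}} - \left(3 + X\right)\right) 67 = \left(\frac{138}{\frac{1}{-138 - 15}} - -40\right) 67 = \left(\frac{138}{\frac{1}{-153}} + \left(-3 + 43\right)\right) 67 = \left(\frac{138}{- \frac{1}{153}} + 40\right) 67 = \left(138 \left(-153\right) + 40\right) 67 = \left(-21114 + 40\right) 67 = \left(-21074\right) 67 = -1411958$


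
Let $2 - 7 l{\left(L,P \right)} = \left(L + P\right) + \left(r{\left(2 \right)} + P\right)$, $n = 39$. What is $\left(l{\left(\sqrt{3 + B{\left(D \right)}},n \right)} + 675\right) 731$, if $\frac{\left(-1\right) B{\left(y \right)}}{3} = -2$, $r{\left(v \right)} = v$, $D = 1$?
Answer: $\frac{3394764}{7} \approx 4.8497 \cdot 10^{5}$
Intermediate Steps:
$B{\left(y \right)} = 6$ ($B{\left(y \right)} = \left(-3\right) \left(-2\right) = 6$)
$l{\left(L,P \right)} = - \frac{2 P}{7} - \frac{L}{7}$ ($l{\left(L,P \right)} = \frac{2}{7} - \frac{\left(L + P\right) + \left(2 + P\right)}{7} = \frac{2}{7} - \frac{2 + L + 2 P}{7} = \frac{2}{7} - \left(\frac{2}{7} + \frac{L}{7} + \frac{2 P}{7}\right) = - \frac{2 P}{7} - \frac{L}{7}$)
$\left(l{\left(\sqrt{3 + B{\left(D \right)}},n \right)} + 675\right) 731 = \left(\left(\left(- \frac{2}{7}\right) 39 - \frac{\sqrt{3 + 6}}{7}\right) + 675\right) 731 = \left(\left(- \frac{78}{7} - \frac{\sqrt{9}}{7}\right) + 675\right) 731 = \left(\left(- \frac{78}{7} - \frac{3}{7}\right) + 675\right) 731 = \left(- \frac{81}{7} + 675\right) 731 = \frac{4644}{7} \cdot 731 = \frac{3394764}{7}$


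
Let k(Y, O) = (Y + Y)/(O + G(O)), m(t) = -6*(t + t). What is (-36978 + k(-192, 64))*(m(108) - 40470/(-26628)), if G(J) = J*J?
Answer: 986307926652/20605 ≈ 4.7867e+7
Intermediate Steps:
m(t) = -12*t
G(J) = J**2
k(Y, O) = 2*Y/(O + O**2) (k(Y, O) = (Y + Y)/(O + O**2) = (2*Y)/(O + O**2) = 2*Y/(O + O**2))
(-36978 + k(-192, 64))*(m(108) - 40470/(-26628)) = (-36978 + 2*(-192)/(64*(1 + 64)))*(-12*108 - 40470/(-26628)) = (-36978 + 2*(-192)*(1/64)/65)*(-1296 - 40470*(-1/26628)) = (-36978 + 2*(-192)*(1/64)*(1/65))*(-1296 + 6745/4438) = (-36978 - 6/65)*(-5744903/4438) = -2403576/65*(-5744903/4438) = 986307926652/20605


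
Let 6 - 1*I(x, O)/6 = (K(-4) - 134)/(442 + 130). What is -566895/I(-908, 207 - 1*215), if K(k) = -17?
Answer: -54043990/3583 ≈ -15083.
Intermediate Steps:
I(x, O) = 10749/286 (I(x, O) = 36 - 6*(-17 - 134)/(442 + 130) = 36 - (-906)/572 = 36 - 6*(-151/572) = 36 + 453/286 = 10749/286)
-566895/I(-908, 207 - 1*215) = -566895/10749/286 = -566895*286/10749 = -54043990/3583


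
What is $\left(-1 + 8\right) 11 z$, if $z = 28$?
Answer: $2156$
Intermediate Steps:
$\left(-1 + 8\right) 11 z = \left(-1 + 8\right) 11 \cdot 28 = 7 \cdot 11 \cdot 28 = 77 \cdot 28 = 2156$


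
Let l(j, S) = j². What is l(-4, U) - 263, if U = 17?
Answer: -247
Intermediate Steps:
l(-4, U) - 263 = (-4)² - 263 = 16 - 263 = -247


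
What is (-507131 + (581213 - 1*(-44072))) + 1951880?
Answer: 2070034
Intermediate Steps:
(-507131 + (581213 - 1*(-44072))) + 1951880 = (-507131 + (581213 + 44072)) + 1951880 = (-507131 + 625285) + 1951880 = 118154 + 1951880 = 2070034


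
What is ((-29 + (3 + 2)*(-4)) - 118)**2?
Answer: 27889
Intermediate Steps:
((-29 + (3 + 2)*(-4)) - 118)**2 = ((-29 + 5*(-4)) - 118)**2 = ((-29 - 20) - 118)**2 = (-49 - 118)**2 = (-167)**2 = 27889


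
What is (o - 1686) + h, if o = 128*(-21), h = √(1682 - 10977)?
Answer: -4374 + 13*I*√55 ≈ -4374.0 + 96.411*I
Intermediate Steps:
h = 13*I*√55 (h = √(-9295) = 13*I*√55 ≈ 96.411*I)
o = -2688
(o - 1686) + h = (-2688 - 1686) + 13*I*√55 = -4374 + 13*I*√55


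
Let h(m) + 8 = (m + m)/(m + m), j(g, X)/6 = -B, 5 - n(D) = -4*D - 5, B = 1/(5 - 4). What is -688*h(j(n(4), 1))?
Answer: 4816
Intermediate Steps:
B = 1 (B = 1/1 = 1)
n(D) = 10 + 4*D (n(D) = 5 - (-4*D - 5) = 5 - (-5 - 4*D) = 5 + (5 + 4*D) = 10 + 4*D)
j(g, X) = -6 (j(g, X) = 6*(-1*1) = 6*(-1) = -6)
h(m) = -7 (h(m) = -8 + (m + m)/(m + m) = -8 + (2*m)/((2*m)) = -8 + (2*m)*(1/(2*m)) = -8 + 1 = -7)
-688*h(j(n(4), 1)) = -688*(-7) = 4816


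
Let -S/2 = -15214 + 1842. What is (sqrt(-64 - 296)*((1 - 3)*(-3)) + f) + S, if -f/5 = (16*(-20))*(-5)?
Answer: 18744 + 36*I*sqrt(10) ≈ 18744.0 + 113.84*I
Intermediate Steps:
f = -8000 (f = -5*16*(-20)*(-5) = -(-1600)*(-5) = -5*1600 = -8000)
S = 26744 (S = -2*(-15214 + 1842) = -2*(-13372) = 26744)
(sqrt(-64 - 296)*((1 - 3)*(-3)) + f) + S = (sqrt(-64 - 296)*((1 - 3)*(-3)) - 8000) + 26744 = (sqrt(-360)*(-2*(-3)) - 8000) + 26744 = ((6*I*sqrt(10))*6 - 8000) + 26744 = (36*I*sqrt(10) - 8000) + 26744 = (-8000 + 36*I*sqrt(10)) + 26744 = 18744 + 36*I*sqrt(10)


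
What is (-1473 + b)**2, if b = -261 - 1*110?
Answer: 3400336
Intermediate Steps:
b = -371 (b = -261 - 110 = -371)
(-1473 + b)**2 = (-1473 - 371)**2 = (-1844)**2 = 3400336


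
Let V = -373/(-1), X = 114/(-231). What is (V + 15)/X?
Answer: -14938/19 ≈ -786.21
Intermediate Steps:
X = -38/77 (X = 114*(-1/231) = -38/77 ≈ -0.49351)
V = 373 (V = -373*(-1) = 373)
(V + 15)/X = (373 + 15)/(-38/77) = -77/38*388 = -14938/19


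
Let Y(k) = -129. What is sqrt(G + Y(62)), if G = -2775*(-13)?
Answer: 3*sqrt(3994) ≈ 189.59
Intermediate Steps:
G = 36075
sqrt(G + Y(62)) = sqrt(36075 - 129) = sqrt(35946) = 3*sqrt(3994)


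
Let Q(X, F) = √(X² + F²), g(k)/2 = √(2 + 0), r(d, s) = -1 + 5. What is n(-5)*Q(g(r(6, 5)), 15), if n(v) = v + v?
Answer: -10*√233 ≈ -152.64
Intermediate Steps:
r(d, s) = 4
n(v) = 2*v
g(k) = 2*√2 (g(k) = 2*√(2 + 0) = 2*√2)
Q(X, F) = √(F² + X²)
n(-5)*Q(g(r(6, 5)), 15) = (2*(-5))*√(15² + (2*√2)²) = -10*√(225 + 8) = -10*√233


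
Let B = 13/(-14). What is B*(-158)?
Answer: 1027/7 ≈ 146.71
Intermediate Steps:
B = -13/14 (B = 13*(-1/14) = -13/14 ≈ -0.92857)
B*(-158) = -13/14*(-158) = 1027/7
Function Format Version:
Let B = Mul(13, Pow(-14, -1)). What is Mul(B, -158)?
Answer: Rational(1027, 7) ≈ 146.71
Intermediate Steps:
B = Rational(-13, 14) (B = Mul(13, Rational(-1, 14)) = Rational(-13, 14) ≈ -0.92857)
Mul(B, -158) = Mul(Rational(-13, 14), -158) = Rational(1027, 7)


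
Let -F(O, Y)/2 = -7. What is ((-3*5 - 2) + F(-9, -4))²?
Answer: 9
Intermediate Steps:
F(O, Y) = 14 (F(O, Y) = -2*(-7) = 14)
((-3*5 - 2) + F(-9, -4))² = ((-3*5 - 2) + 14)² = ((-15 - 2) + 14)² = (-17 + 14)² = (-3)² = 9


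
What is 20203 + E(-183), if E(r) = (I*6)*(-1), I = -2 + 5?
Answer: 20185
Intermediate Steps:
I = 3
E(r) = -18 (E(r) = (3*6)*(-1) = 18*(-1) = -18)
20203 + E(-183) = 20203 - 18 = 20185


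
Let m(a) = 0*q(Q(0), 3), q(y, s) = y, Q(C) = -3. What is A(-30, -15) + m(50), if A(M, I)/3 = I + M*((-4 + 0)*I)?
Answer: -5445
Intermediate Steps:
A(M, I) = 3*I - 12*I*M (A(M, I) = 3*(I + M*((-4 + 0)*I)) = 3*(I + M*(-4*I)) = 3*(I - 4*I*M) = 3*I - 12*I*M)
m(a) = 0 (m(a) = 0*(-3) = 0)
A(-30, -15) + m(50) = 3*(-15)*(1 - 4*(-30)) + 0 = 3*(-15)*(1 + 120) + 0 = 3*(-15)*121 + 0 = -5445 + 0 = -5445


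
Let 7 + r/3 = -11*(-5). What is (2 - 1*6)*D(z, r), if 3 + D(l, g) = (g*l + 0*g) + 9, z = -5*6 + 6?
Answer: 13800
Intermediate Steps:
z = -24 (z = -30 + 6 = -24)
r = 144 (r = -21 + 3*(-11*(-5)) = -21 + 3*55 = -21 + 165 = 144)
D(l, g) = 6 + g*l (D(l, g) = -3 + ((g*l + 0*g) + 9) = -3 + ((g*l + 0) + 9) = -3 + (g*l + 9) = -3 + (9 + g*l) = 6 + g*l)
(2 - 1*6)*D(z, r) = (2 - 1*6)*(6 + 144*(-24)) = (2 - 6)*(6 - 3456) = -4*(-3450) = 13800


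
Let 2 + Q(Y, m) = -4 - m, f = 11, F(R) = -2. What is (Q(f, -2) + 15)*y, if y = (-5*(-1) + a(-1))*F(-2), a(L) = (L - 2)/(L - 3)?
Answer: -253/2 ≈ -126.50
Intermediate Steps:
a(L) = (-2 + L)/(-3 + L)
Q(Y, m) = -6 - m (Q(Y, m) = -2 + (-4 - m) = -6 - m)
y = -23/2 (y = (-5*(-1) + (-2 - 1)/(-3 - 1))*(-2) = (5 - 3/(-4))*(-2) = (5 - ¼*(-3))*(-2) = (5 + ¾)*(-2) = (23/4)*(-2) = -23/2 ≈ -11.500)
(Q(f, -2) + 15)*y = ((-6 - 1*(-2)) + 15)*(-23/2) = ((-6 + 2) + 15)*(-23/2) = (-4 + 15)*(-23/2) = 11*(-23/2) = -253/2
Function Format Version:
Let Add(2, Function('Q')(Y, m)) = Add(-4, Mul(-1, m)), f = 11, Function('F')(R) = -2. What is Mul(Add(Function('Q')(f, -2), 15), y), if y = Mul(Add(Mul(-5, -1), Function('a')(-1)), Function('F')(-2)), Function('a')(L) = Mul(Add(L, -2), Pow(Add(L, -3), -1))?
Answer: Rational(-253, 2) ≈ -126.50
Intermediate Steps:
Function('a')(L) = Mul(Pow(Add(-3, L), -1), Add(-2, L)) (Function('a')(L) = Mul(Add(-2, L), Pow(Add(-3, L), -1)) = Mul(Pow(Add(-3, L), -1), Add(-2, L)))
Function('Q')(Y, m) = Add(-6, Mul(-1, m)) (Function('Q')(Y, m) = Add(-2, Add(-4, Mul(-1, m))) = Add(-6, Mul(-1, m)))
y = Rational(-23, 2) (y = Mul(Add(Mul(-5, -1), Mul(Pow(Add(-3, -1), -1), Add(-2, -1))), -2) = Mul(Add(5, Mul(Pow(-4, -1), -3)), -2) = Mul(Add(5, Mul(Rational(-1, 4), -3)), -2) = Mul(Add(5, Rational(3, 4)), -2) = Mul(Rational(23, 4), -2) = Rational(-23, 2) ≈ -11.500)
Mul(Add(Function('Q')(f, -2), 15), y) = Mul(Add(Add(-6, Mul(-1, -2)), 15), Rational(-23, 2)) = Mul(Add(Add(-6, 2), 15), Rational(-23, 2)) = Mul(Add(-4, 15), Rational(-23, 2)) = Mul(11, Rational(-23, 2)) = Rational(-253, 2)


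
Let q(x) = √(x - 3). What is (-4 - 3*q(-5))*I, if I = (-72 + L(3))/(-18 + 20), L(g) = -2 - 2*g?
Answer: 160 + 240*I*√2 ≈ 160.0 + 339.41*I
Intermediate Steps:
I = -40 (I = (-72 + (-2 - 2*3))/(-18 + 20) = (-72 + (-2 - 6))/2 = (-72 - 8)*(½) = -80*½ = -40)
q(x) = √(-3 + x)
(-4 - 3*q(-5))*I = (-4 - 3*√(-3 - 5))*(-40) = (-4 - 6*I*√2)*(-40) = 160 + 240*I*√2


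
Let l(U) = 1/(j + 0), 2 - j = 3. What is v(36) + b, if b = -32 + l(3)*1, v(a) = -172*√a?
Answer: -1065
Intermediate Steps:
j = -1 (j = 2 - 1*3 = 2 - 3 = -1)
l(U) = -1 (l(U) = 1/(-1 + 0) = 1/(-1) = -1)
b = -33 (b = -32 - 1*1 = -32 - 1 = -33)
v(36) + b = -172*√36 - 33 = -172*6 - 33 = -1032 - 33 = -1065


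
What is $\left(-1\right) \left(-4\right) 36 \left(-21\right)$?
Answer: $-3024$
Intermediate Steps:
$\left(-1\right) \left(-4\right) 36 \left(-21\right) = 4 \cdot 36 \left(-21\right) = 144 \left(-21\right) = -3024$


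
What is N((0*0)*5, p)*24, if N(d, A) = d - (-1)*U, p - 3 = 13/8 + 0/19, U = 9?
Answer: 216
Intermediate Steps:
p = 37/8 (p = 3 + (13/8 + 0/19) = 3 + (13*(⅛) + 0*(1/19)) = 3 + (13/8 + 0) = 3 + 13/8 = 37/8 ≈ 4.6250)
N(d, A) = 9 + d (N(d, A) = d - (-1)*9 = d - 1*(-9) = d + 9 = 9 + d)
N((0*0)*5, p)*24 = (9 + (0*0)*5)*24 = (9 + 0*5)*24 = (9 + 0)*24 = 9*24 = 216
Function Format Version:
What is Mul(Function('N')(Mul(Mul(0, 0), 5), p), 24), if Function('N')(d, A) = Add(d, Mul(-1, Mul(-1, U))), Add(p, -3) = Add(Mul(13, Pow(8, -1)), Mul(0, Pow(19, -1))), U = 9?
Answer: 216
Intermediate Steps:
p = Rational(37, 8) (p = Add(3, Add(Mul(13, Pow(8, -1)), Mul(0, Pow(19, -1)))) = Add(3, Add(Mul(13, Rational(1, 8)), Mul(0, Rational(1, 19)))) = Add(3, Add(Rational(13, 8), 0)) = Add(3, Rational(13, 8)) = Rational(37, 8) ≈ 4.6250)
Function('N')(d, A) = Add(9, d) (Function('N')(d, A) = Add(d, Mul(-1, Mul(-1, 9))) = Add(d, Mul(-1, -9)) = Add(d, 9) = Add(9, d))
Mul(Function('N')(Mul(Mul(0, 0), 5), p), 24) = Mul(Add(9, Mul(Mul(0, 0), 5)), 24) = Mul(Add(9, Mul(0, 5)), 24) = Mul(Add(9, 0), 24) = Mul(9, 24) = 216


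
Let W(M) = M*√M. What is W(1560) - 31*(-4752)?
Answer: 147312 + 3120*√390 ≈ 2.0893e+5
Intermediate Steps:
W(M) = M^(3/2)
W(1560) - 31*(-4752) = 1560^(3/2) - 31*(-4752) = 3120*√390 - 1*(-147312) = 3120*√390 + 147312 = 147312 + 3120*√390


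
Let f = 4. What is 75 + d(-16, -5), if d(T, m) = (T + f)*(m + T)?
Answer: 327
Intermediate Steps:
d(T, m) = (4 + T)*(T + m) (d(T, m) = (T + 4)*(m + T) = (4 + T)*(T + m))
75 + d(-16, -5) = 75 + ((-16)² + 4*(-16) + 4*(-5) - 16*(-5)) = 75 + (256 - 64 - 20 + 80) = 75 + 252 = 327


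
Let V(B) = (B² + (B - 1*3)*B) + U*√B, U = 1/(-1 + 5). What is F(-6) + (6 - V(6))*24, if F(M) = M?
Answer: -1158 - 6*√6 ≈ -1172.7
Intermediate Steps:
U = ¼ (U = 1/4 = ¼ ≈ 0.25000)
V(B) = B² + √B/4 + B*(-3 + B) (V(B) = (B² + (B - 1*3)*B) + √B/4 = (B² + (B - 3)*B) + √B/4 = (B² + (-3 + B)*B) + √B/4 = (B² + B*(-3 + B)) + √B/4 = B² + √B/4 + B*(-3 + B))
F(-6) + (6 - V(6))*24 = -6 + (6 - (-3*6 + 2*6² + √6/4))*24 = -6 + (6 - (-18 + 2*36 + √6/4))*24 = -6 + (6 - (-18 + 72 + √6/4))*24 = -6 + (6 - (54 + √6/4))*24 = -6 + (6 + (-54 - √6/4))*24 = -6 + (-48 - √6/4)*24 = -6 + (-1152 - 6*√6) = -1158 - 6*√6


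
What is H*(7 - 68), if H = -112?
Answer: 6832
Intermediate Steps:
H*(7 - 68) = -112*(7 - 68) = -112*(-61) = 6832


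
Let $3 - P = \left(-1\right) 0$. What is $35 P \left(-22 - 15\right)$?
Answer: $-3885$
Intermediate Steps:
$P = 3$ ($P = 3 - \left(-1\right) 0 = 3 - 0 = 3 + 0 = 3$)
$35 P \left(-22 - 15\right) = 35 \cdot 3 \left(-22 - 15\right) = 105 \left(-22 - 15\right) = 105 \left(-37\right) = -3885$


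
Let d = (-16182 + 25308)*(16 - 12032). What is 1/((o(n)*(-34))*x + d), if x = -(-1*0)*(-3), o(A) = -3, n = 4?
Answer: -1/109658016 ≈ -9.1193e-9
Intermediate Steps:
d = -109658016 (d = 9126*(-12016) = -109658016)
x = 0 (x = -0*(-3) = -1*0 = 0)
1/((o(n)*(-34))*x + d) = 1/(-3*(-34)*0 - 109658016) = 1/(102*0 - 109658016) = 1/(0 - 109658016) = 1/(-109658016) = -1/109658016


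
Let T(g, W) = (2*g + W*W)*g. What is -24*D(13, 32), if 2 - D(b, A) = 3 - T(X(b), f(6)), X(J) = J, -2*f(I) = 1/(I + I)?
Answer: -194125/24 ≈ -8088.5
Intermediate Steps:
f(I) = -1/(4*I) (f(I) = -1/(2*(I + I)) = -1/(2*I)/2 = -1/(4*I))
T(g, W) = g*(W**2 + 2*g) (T(g, W) = (2*g + W**2)*g = (W**2 + 2*g)*g = g*(W**2 + 2*g))
D(b, A) = -1 + b*(1/576 + 2*b) (D(b, A) = 2 - (3 - b*((-1/4/6)**2 + 2*b)) = 2 - (3 - b*((-1/4*1/6)**2 + 2*b)) = 2 - (3 - b*((-1/24)**2 + 2*b)) = 2 - (3 - b*(1/576 + 2*b)) = 2 + (-3 + b*(1/576 + 2*b)) = -1 + b*(1/576 + 2*b))
-24*D(13, 32) = -24*(-1 + (1/576)*13*(1 + 1152*13)) = -24*(-1 + (1/576)*13*(1 + 14976)) = -24*(-1 + (1/576)*13*14977) = -24*(-1 + 194701/576) = -24*194125/576 = -194125/24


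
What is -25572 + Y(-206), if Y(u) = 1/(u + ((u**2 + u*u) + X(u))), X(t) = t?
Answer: -2159811119/84460 ≈ -25572.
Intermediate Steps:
Y(u) = 1/(2*u + 2*u**2) (Y(u) = 1/(u + ((u**2 + u*u) + u)) = 1/(u + ((u**2 + u**2) + u)) = 1/(u + (2*u**2 + u)) = 1/(u + (u + 2*u**2)) = 1/(2*u + 2*u**2))
-25572 + Y(-206) = -25572 + (1/2)/(-206*(1 - 206)) = -25572 + (1/2)*(-1/206)/(-205) = -25572 + (1/2)*(-1/206)*(-1/205) = -25572 + 1/84460 = -2159811119/84460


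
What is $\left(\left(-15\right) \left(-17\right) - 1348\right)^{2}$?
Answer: $1194649$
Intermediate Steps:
$\left(\left(-15\right) \left(-17\right) - 1348\right)^{2} = \left(255 - 1348\right)^{2} = \left(-1093\right)^{2} = 1194649$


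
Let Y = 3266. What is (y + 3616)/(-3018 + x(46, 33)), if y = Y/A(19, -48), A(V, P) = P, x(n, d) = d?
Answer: -85151/71640 ≈ -1.1886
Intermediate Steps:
y = -1633/24 (y = 3266/(-48) = 3266*(-1/48) = -1633/24 ≈ -68.042)
(y + 3616)/(-3018 + x(46, 33)) = (-1633/24 + 3616)/(-3018 + 33) = (85151/24)/(-2985) = (85151/24)*(-1/2985) = -85151/71640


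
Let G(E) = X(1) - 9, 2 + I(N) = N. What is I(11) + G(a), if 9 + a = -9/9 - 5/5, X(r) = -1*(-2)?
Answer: 2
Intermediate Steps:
I(N) = -2 + N
X(r) = 2
a = -11 (a = -9 + (-9/9 - 5/5) = -9 + (-9*1/9 - 5*1/5) = -9 + (-1 - 1) = -9 - 2 = -11)
G(E) = -7 (G(E) = 2 - 9 = -7)
I(11) + G(a) = (-2 + 11) - 7 = 9 - 7 = 2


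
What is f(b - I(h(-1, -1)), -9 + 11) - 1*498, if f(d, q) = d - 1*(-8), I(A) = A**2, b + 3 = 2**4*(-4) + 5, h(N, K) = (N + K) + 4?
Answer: -556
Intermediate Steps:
h(N, K) = 4 + K + N (h(N, K) = (K + N) + 4 = 4 + K + N)
b = -62 (b = -3 + (2**4*(-4) + 5) = -3 + (16*(-4) + 5) = -3 + (-64 + 5) = -3 - 59 = -62)
f(d, q) = 8 + d (f(d, q) = d + 8 = 8 + d)
f(b - I(h(-1, -1)), -9 + 11) - 1*498 = (8 + (-62 - (4 - 1 - 1)**2)) - 1*498 = (8 + (-62 - 1*2**2)) - 498 = (8 + (-62 - 1*4)) - 498 = (8 + (-62 - 4)) - 498 = (8 - 66) - 498 = -58 - 498 = -556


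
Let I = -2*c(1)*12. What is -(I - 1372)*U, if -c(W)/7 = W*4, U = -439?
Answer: -307300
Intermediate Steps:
c(W) = -28*W (c(W) = -7*W*4 = -28*W)
I = 672 (I = -(-56)*12 = -2*(-28)*12 = 56*12 = 672)
-(I - 1372)*U = -(672 - 1372)*(-439) = -(-700)*(-439) = -1*307300 = -307300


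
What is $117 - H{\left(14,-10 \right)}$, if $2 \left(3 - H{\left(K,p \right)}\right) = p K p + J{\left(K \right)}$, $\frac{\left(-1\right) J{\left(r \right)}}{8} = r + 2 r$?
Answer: $646$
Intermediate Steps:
$J{\left(r \right)} = - 24 r$ ($J{\left(r \right)} = - 8 \left(r + 2 r\right) = - 8 \cdot 3 r = - 24 r$)
$H{\left(K,p \right)} = 3 + 12 K - \frac{K p^{2}}{2}$ ($H{\left(K,p \right)} = 3 - \frac{p K p - 24 K}{2} = 3 - \frac{K p p - 24 K}{2} = 3 - \frac{K p^{2} - 24 K}{2} = 3 - \frac{- 24 K + K p^{2}}{2} = 3 - \left(- 12 K + \frac{K p^{2}}{2}\right) = 3 + 12 K - \frac{K p^{2}}{2}$)
$117 - H{\left(14,-10 \right)} = 117 - \left(3 + 12 \cdot 14 - 7 \left(-10\right)^{2}\right) = 117 - \left(3 + 168 - 7 \cdot 100\right) = 117 - \left(3 + 168 - 700\right) = 117 - -529 = 117 + 529 = 646$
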